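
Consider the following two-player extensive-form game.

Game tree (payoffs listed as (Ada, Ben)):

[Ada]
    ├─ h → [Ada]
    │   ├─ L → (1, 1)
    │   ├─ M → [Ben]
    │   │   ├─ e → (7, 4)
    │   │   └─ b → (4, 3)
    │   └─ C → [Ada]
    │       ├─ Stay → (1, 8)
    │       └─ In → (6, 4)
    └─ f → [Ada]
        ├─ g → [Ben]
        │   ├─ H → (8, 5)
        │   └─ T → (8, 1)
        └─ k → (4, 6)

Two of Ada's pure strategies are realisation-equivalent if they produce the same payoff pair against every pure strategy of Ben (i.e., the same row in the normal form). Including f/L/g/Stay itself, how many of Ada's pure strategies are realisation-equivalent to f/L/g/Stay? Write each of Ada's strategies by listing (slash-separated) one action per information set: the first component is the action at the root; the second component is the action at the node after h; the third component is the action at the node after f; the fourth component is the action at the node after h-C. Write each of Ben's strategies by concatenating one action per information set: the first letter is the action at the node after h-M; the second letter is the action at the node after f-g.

6

Row for f/L/g/Stay (columns eH, eT, bH, bT): (8,5) (8,1) (8,5) (8,1).
Under f/L/g/Stay, Ada's choice at the node after h and at the node after h-C can never be reached regardless of what Ben does, so varying those choices leaves every outcome unchanged.
Holding the reachable choices fixed and varying the unreachable ones freely already gives 3 × 2 = 6 equivalent strategies.
No other strategy reproduces this row, so those 6 are the full class: f/L/g/Stay, f/L/g/In, f/M/g/Stay, f/M/g/In, f/C/g/Stay, f/C/g/In.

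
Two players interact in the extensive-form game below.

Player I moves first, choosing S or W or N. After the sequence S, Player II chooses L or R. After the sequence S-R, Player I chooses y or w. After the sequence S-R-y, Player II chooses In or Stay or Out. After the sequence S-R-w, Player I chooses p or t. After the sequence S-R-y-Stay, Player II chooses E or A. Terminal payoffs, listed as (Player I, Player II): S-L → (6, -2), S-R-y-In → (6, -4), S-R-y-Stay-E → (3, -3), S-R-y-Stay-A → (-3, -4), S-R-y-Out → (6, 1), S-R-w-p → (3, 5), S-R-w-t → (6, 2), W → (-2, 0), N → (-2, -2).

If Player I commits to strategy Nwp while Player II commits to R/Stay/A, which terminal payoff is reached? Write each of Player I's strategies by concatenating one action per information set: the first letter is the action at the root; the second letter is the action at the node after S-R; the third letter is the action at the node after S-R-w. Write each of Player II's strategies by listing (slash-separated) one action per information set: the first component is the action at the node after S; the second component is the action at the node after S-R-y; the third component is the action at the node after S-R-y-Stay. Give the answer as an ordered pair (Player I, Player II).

Trace the play path from the root:
  Player I plays N
→ terminal payoff (-2, -2).
(Player I's choice at the node after S-R is never reached on this path, so it doesn't affect the outcome.)

(-2, -2)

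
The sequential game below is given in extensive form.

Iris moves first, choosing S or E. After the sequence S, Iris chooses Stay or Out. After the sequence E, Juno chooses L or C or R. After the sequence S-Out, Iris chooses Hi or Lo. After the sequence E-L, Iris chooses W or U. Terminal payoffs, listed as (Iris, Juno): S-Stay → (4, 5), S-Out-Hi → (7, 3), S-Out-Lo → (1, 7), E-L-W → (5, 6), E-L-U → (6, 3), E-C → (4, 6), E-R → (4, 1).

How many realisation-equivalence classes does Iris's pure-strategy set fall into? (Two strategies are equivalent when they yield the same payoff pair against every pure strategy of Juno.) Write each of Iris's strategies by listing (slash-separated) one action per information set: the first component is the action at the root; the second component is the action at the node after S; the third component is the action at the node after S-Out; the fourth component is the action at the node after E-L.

5

Iris has 16 pure strategies: S/Stay/Hi/W, S/Stay/Hi/U, S/Stay/Lo/W, S/Stay/Lo/U, S/Out/Hi/W, S/Out/Hi/U, S/Out/Lo/W, S/Out/Lo/U, E/Stay/Hi/W, E/Stay/Hi/U, E/Stay/Lo/W, E/Stay/Lo/U, E/Out/Hi/W, E/Out/Hi/U, E/Out/Lo/W, E/Out/Lo/U. Columns: L, C, R.
{S/Stay/Hi/W, S/Stay/Hi/U, S/Stay/Lo/W, S/Stay/Lo/U} → row (4,5) (4,5) (4,5)
{S/Out/Hi/W, S/Out/Hi/U} → row (7,3) (7,3) (7,3)
{S/Out/Lo/W, S/Out/Lo/U} → row (1,7) (1,7) (1,7)
{E/Stay/Hi/W, E/Stay/Lo/W, E/Out/Hi/W, E/Out/Lo/W} → row (5,6) (4,6) (4,1)
{E/Stay/Hi/U, E/Stay/Lo/U, E/Out/Hi/U, E/Out/Lo/U} → row (6,3) (4,6) (4,1)
That's 5 distinct rows out of 16 strategies.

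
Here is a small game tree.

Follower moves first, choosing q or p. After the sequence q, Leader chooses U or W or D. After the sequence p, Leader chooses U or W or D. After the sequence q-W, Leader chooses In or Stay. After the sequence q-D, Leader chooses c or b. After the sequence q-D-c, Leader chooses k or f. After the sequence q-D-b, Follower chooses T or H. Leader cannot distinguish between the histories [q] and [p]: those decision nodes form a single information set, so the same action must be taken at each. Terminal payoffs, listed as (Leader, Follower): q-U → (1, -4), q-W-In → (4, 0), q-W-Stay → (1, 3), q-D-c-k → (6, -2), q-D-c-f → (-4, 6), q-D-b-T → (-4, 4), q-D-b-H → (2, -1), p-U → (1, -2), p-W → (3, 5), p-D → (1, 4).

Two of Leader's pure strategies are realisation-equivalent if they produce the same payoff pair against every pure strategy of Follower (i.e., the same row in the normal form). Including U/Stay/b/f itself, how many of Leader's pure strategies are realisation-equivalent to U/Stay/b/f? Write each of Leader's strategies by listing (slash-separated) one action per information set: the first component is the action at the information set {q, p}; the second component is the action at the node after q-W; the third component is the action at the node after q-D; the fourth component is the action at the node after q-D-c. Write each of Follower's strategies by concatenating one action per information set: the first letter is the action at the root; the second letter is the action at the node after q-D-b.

8

Row for U/Stay/b/f (columns qT, qH, pT, pH): (1,-4) (1,-4) (1,-2) (1,-2).
Under U/Stay/b/f, Leader's choice at the node after q-W and at the node after q-D and at the node after q-D-c can never be reached regardless of what Follower does, so varying those choices leaves every outcome unchanged.
Holding the reachable choices fixed and varying the unreachable ones freely already gives 2 × 2 × 2 = 8 equivalent strategies.
No other strategy reproduces this row, so those 8 are the full class: U/In/c/k, U/In/c/f, U/In/b/k, U/In/b/f, U/Stay/c/k, U/Stay/c/f, U/Stay/b/k, U/Stay/b/f.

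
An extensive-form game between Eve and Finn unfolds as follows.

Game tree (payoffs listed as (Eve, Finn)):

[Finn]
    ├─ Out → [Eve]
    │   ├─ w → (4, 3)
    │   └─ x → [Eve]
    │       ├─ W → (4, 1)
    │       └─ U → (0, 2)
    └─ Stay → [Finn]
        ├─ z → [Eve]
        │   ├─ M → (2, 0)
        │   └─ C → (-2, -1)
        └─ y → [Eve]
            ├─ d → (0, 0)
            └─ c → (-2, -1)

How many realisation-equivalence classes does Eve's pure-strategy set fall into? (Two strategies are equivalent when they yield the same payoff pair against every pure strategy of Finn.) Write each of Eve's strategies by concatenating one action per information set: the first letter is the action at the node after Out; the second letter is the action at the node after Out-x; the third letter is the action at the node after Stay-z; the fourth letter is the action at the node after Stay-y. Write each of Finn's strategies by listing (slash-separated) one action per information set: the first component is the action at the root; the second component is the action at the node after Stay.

12

Eve has 16 pure strategies: wWMd, wWMc, wWCd, wWCc, wUMd, wUMc, wUCd, wUCc, xWMd, xWMc, xWCd, xWCc, xUMd, xUMc, xUCd, xUCc. Columns: Out/z, Out/y, Stay/z, Stay/y.
{wWMd, wUMd} → row (4,3) (4,3) (2,0) (0,0)
{wWMc, wUMc} → row (4,3) (4,3) (2,0) (-2,-1)
{wWCd, wUCd} → row (4,3) (4,3) (-2,-1) (0,0)
{wWCc, wUCc} → row (4,3) (4,3) (-2,-1) (-2,-1)
{xWMd} → row (4,1) (4,1) (2,0) (0,0)
{xWMc} → row (4,1) (4,1) (2,0) (-2,-1)
{xWCd} → row (4,1) (4,1) (-2,-1) (0,0)
{xWCc} → row (4,1) (4,1) (-2,-1) (-2,-1)
{xUMd} → row (0,2) (0,2) (2,0) (0,0)
{xUMc} → row (0,2) (0,2) (2,0) (-2,-1)
{xUCd} → row (0,2) (0,2) (-2,-1) (0,0)
{xUCc} → row (0,2) (0,2) (-2,-1) (-2,-1)
That's 12 distinct rows out of 16 strategies.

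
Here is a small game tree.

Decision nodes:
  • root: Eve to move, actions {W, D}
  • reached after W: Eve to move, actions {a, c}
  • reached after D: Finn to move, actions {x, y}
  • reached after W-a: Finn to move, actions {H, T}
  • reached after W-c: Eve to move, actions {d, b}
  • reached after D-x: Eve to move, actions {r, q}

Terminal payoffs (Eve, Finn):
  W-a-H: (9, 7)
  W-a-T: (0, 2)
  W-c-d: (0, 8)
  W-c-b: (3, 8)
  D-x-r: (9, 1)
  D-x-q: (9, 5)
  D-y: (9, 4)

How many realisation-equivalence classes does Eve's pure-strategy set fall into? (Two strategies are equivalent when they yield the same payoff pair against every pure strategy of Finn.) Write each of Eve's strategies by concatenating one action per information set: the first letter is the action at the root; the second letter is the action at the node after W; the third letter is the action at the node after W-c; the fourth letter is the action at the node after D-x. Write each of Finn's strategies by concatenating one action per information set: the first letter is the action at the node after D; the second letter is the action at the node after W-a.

5

Eve has 16 pure strategies: Wadr, Wadq, Wabr, Wabq, Wcdr, Wcdq, Wcbr, Wcbq, Dadr, Dadq, Dabr, Dabq, Dcdr, Dcdq, Dcbr, Dcbq. Columns: xH, xT, yH, yT.
{Wadr, Wadq, Wabr, Wabq} → row (9,7) (0,2) (9,7) (0,2)
{Wcdr, Wcdq} → row (0,8) (0,8) (0,8) (0,8)
{Wcbr, Wcbq} → row (3,8) (3,8) (3,8) (3,8)
{Dadr, Dabr, Dcdr, Dcbr} → row (9,1) (9,1) (9,4) (9,4)
{Dadq, Dabq, Dcdq, Dcbq} → row (9,5) (9,5) (9,4) (9,4)
That's 5 distinct rows out of 16 strategies.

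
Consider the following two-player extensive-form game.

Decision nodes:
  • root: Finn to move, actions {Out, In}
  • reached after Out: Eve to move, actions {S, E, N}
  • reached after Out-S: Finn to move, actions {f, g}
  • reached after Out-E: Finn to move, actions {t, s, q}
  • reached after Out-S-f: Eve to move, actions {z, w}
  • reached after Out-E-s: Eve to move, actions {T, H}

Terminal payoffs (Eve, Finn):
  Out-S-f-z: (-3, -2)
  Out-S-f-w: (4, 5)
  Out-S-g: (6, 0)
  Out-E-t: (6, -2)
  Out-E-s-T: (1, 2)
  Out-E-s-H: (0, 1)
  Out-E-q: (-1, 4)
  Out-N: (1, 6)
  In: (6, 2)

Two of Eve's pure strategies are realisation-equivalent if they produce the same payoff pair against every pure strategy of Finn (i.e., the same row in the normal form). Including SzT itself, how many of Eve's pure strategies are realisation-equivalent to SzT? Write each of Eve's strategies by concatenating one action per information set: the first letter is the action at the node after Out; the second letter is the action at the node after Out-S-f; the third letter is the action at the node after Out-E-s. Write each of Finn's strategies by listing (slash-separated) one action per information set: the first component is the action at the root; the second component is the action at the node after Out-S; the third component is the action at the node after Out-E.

Row for SzT (columns Out/f/t, Out/f/s, Out/f/q, Out/g/t, Out/g/s, Out/g/q, In/f/t, In/f/s, In/f/q, In/g/t, In/g/s, In/g/q): (-3,-2) (-3,-2) (-3,-2) (6,0) (6,0) (6,0) (6,2) (6,2) (6,2) (6,2) (6,2) (6,2).
Under SzT, Eve's choice at the node after Out-E-s can never be reached regardless of what Finn does, so varying those choices leaves every outcome unchanged.
Holding the reachable choices fixed and varying the unreachable one freely already gives 2 equivalent strategies.
No other strategy reproduces this row, so those 2 are the full class: SzT, SzH.

2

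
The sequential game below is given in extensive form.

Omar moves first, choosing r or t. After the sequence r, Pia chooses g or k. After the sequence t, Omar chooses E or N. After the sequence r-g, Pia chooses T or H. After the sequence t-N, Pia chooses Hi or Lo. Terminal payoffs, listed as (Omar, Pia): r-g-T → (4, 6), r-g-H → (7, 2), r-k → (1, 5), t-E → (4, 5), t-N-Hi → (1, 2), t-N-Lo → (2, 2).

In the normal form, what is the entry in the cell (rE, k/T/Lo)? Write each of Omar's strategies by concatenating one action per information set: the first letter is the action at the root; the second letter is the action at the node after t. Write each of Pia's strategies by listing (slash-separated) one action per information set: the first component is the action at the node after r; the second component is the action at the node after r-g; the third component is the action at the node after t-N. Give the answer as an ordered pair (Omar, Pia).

Trace the play path from the root:
  Omar plays r
  Pia plays k at [r]
→ terminal payoff (1, 5).
(Omar's choice at the node after t is never reached on this path, so it doesn't affect the outcome.)

(1, 5)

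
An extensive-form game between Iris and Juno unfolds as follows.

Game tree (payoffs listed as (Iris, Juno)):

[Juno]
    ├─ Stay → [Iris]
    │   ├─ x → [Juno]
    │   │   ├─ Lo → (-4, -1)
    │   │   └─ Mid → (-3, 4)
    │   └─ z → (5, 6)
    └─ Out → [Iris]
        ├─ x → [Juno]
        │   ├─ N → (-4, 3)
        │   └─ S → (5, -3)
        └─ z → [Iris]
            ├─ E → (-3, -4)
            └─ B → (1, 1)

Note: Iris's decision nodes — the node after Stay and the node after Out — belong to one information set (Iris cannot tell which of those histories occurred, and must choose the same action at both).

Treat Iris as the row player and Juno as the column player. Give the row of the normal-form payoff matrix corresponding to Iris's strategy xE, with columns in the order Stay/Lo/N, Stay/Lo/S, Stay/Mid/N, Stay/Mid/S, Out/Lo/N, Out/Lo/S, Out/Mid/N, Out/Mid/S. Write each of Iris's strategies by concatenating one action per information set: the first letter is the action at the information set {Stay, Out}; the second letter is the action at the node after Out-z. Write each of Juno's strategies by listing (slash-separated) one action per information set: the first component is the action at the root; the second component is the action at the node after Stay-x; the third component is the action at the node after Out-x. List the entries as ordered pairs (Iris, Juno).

(-4,-1) (-4,-1) (-3,4) (-3,4) (-4,3) (5,-3) (-4,3) (5,-3)

vs Stay/Lo/N: Juno plays Stay → Iris plays x at [Stay] → Juno plays Lo at [Stay-x] → (-4, -1)
vs Stay/Lo/S: Juno plays Stay → Iris plays x at [Stay] → Juno plays Lo at [Stay-x] → (-4, -1)
vs Stay/Mid/N: Juno plays Stay → Iris plays x at [Stay] → Juno plays Mid at [Stay-x] → (-3, 4)
vs Stay/Mid/S: Juno plays Stay → Iris plays x at [Stay] → Juno plays Mid at [Stay-x] → (-3, 4)
vs Out/Lo/N: Juno plays Out → Iris plays x at [Out] → Juno plays N at [Out-x] → (-4, 3)
vs Out/Lo/S: Juno plays Out → Iris plays x at [Out] → Juno plays S at [Out-x] → (5, -3)
vs Out/Mid/N: Juno plays Out → Iris plays x at [Out] → Juno plays N at [Out-x] → (-4, 3)
vs Out/Mid/S: Juno plays Out → Iris plays x at [Out] → Juno plays S at [Out-x] → (5, -3)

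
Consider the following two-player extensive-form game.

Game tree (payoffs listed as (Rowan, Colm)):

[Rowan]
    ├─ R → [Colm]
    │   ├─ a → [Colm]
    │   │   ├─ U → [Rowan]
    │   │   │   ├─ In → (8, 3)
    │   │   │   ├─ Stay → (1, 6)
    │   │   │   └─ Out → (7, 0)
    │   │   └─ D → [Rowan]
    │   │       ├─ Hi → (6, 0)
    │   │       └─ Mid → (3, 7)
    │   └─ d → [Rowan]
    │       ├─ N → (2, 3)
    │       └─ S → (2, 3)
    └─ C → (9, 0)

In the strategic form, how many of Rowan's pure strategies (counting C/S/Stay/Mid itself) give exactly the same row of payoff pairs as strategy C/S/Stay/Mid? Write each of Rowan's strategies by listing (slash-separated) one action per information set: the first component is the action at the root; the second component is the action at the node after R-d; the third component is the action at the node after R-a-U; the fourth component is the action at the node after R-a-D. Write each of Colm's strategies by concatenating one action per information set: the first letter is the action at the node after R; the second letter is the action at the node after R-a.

12

Row for C/S/Stay/Mid (columns aU, aD, dU, dD): (9,0) (9,0) (9,0) (9,0).
Under C/S/Stay/Mid, Rowan's choice at the node after R-d and at the node after R-a-U and at the node after R-a-D can never be reached regardless of what Colm does, so varying those choices leaves every outcome unchanged.
Holding the reachable choices fixed and varying the unreachable ones freely already gives 2 × 3 × 2 = 12 equivalent strategies.
No other strategy reproduces this row, so those 12 are the full class: C/N/In/Hi, C/N/In/Mid, C/N/Stay/Hi, C/N/Stay/Mid, C/N/Out/Hi, C/N/Out/Mid, C/S/In/Hi, C/S/In/Mid, C/S/Stay/Hi, C/S/Stay/Mid, C/S/Out/Hi, C/S/Out/Mid.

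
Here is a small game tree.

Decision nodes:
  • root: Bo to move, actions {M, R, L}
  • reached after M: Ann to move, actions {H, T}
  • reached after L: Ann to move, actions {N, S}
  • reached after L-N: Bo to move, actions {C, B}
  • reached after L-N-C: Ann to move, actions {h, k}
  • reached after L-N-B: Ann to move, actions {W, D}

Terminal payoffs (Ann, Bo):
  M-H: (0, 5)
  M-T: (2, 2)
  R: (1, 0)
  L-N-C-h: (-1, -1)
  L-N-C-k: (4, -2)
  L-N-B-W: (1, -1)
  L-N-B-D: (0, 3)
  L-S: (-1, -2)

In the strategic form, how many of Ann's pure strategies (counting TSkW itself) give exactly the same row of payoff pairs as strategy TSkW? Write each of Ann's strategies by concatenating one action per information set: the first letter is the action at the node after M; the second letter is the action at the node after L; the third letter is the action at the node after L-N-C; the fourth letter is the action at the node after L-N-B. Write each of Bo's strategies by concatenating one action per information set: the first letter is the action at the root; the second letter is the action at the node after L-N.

Row for TSkW (columns MC, MB, RC, RB, LC, LB): (2,2) (2,2) (1,0) (1,0) (-1,-2) (-1,-2).
Under TSkW, Ann's choice at the node after L-N-C and at the node after L-N-B can never be reached regardless of what Bo does, so varying those choices leaves every outcome unchanged.
Holding the reachable choices fixed and varying the unreachable ones freely already gives 2 × 2 = 4 equivalent strategies.
No other strategy reproduces this row, so those 4 are the full class: TShW, TShD, TSkW, TSkD.

4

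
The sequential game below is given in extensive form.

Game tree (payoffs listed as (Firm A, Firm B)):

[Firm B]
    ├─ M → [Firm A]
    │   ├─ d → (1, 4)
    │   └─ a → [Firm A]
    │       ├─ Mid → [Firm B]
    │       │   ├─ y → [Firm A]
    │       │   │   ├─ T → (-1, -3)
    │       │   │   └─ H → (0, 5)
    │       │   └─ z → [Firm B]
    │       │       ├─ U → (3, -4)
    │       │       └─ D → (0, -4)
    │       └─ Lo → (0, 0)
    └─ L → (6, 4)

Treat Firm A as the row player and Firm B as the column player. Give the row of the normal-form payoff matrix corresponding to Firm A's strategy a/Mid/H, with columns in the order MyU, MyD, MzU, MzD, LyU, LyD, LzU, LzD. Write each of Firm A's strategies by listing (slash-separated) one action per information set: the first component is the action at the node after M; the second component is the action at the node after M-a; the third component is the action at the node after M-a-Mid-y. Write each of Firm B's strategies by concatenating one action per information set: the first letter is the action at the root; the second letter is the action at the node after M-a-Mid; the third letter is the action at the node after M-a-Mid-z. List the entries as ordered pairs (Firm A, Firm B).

vs MyU: Firm B plays M → Firm A plays a at [M] → Firm A plays Mid at [M-a] → Firm B plays y at [M-a-Mid] → Firm A plays H at [M-a-Mid-y] → (0, 5)
vs MyD: Firm B plays M → Firm A plays a at [M] → Firm A plays Mid at [M-a] → Firm B plays y at [M-a-Mid] → Firm A plays H at [M-a-Mid-y] → (0, 5)
vs MzU: Firm B plays M → Firm A plays a at [M] → Firm A plays Mid at [M-a] → Firm B plays z at [M-a-Mid] → Firm B plays U at [M-a-Mid-z] → (3, -4)
vs MzD: Firm B plays M → Firm A plays a at [M] → Firm A plays Mid at [M-a] → Firm B plays z at [M-a-Mid] → Firm B plays D at [M-a-Mid-z] → (0, -4)
vs LyU: Firm B plays L → (6, 4)
vs LyD: Firm B plays L → (6, 4)
vs LzU: Firm B plays L → (6, 4)
vs LzD: Firm B plays L → (6, 4)

(0,5) (0,5) (3,-4) (0,-4) (6,4) (6,4) (6,4) (6,4)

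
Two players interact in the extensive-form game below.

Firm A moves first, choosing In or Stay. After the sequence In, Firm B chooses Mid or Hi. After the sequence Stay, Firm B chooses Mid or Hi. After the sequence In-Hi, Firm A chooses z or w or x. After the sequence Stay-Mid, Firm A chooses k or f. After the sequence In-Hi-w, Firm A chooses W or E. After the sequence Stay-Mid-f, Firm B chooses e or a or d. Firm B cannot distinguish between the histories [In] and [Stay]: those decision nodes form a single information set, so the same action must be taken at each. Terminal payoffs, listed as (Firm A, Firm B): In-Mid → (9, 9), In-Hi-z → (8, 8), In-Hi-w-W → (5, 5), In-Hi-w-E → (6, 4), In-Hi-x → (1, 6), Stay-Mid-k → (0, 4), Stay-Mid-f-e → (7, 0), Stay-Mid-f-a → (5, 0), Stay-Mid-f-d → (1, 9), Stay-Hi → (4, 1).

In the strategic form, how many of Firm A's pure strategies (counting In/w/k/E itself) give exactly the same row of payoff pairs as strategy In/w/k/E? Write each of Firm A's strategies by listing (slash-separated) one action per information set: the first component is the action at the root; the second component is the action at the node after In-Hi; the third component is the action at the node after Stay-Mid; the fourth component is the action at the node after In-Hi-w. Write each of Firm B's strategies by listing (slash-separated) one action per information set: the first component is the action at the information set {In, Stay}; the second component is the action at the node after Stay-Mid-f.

Row for In/w/k/E (columns Mid/e, Mid/a, Mid/d, Hi/e, Hi/a, Hi/d): (9,9) (9,9) (9,9) (6,4) (6,4) (6,4).
Under In/w/k/E, Firm A's choice at the node after Stay-Mid can never be reached regardless of what Firm B does, so varying those choices leaves every outcome unchanged.
Holding the reachable choices fixed and varying the unreachable one freely already gives 2 equivalent strategies.
No other strategy reproduces this row, so those 2 are the full class: In/w/k/E, In/w/f/E.

2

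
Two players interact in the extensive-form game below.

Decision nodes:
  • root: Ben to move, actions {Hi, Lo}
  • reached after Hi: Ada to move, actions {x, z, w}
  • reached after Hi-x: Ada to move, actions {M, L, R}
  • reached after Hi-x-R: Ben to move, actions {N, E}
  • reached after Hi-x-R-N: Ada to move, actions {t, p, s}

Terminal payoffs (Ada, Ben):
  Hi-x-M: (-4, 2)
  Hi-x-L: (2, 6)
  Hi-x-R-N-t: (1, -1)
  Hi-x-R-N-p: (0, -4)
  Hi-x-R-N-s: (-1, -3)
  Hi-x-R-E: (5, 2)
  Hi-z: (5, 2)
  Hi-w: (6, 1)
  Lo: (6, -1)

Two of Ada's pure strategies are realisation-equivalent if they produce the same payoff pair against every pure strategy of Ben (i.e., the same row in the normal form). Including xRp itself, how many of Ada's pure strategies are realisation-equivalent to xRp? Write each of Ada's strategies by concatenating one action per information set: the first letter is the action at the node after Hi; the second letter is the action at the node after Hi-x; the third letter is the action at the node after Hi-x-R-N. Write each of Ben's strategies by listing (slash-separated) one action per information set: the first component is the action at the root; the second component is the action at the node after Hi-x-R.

1

Row for xRp (columns Hi/N, Hi/E, Lo/N, Lo/E): (0,-4) (5,2) (6,-1) (6,-1).
Every one of Ada's information sets is on the play path for some reply by Ben when Ada follows xRp.
Changing the action at any of them therefore changes at least one column, so only xRp itself gives this row.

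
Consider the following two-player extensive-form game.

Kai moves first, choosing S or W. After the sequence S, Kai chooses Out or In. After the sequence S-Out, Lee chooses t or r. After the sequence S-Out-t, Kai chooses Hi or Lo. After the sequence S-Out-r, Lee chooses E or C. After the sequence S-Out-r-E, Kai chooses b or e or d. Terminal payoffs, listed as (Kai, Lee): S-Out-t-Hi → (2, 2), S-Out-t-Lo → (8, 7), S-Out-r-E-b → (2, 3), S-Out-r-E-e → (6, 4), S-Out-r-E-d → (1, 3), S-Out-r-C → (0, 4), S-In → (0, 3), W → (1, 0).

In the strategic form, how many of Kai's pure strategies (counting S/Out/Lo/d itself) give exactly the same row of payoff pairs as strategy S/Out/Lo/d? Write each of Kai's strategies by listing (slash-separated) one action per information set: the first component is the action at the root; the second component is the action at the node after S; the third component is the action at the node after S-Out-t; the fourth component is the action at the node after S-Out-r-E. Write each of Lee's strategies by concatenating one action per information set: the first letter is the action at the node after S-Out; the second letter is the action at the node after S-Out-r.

1

Row for S/Out/Lo/d (columns tE, tC, rE, rC): (8,7) (8,7) (1,3) (0,4).
Every one of Kai's information sets is on the play path for some reply by Lee when Kai follows S/Out/Lo/d.
Changing the action at any of them therefore changes at least one column, so only S/Out/Lo/d itself gives this row.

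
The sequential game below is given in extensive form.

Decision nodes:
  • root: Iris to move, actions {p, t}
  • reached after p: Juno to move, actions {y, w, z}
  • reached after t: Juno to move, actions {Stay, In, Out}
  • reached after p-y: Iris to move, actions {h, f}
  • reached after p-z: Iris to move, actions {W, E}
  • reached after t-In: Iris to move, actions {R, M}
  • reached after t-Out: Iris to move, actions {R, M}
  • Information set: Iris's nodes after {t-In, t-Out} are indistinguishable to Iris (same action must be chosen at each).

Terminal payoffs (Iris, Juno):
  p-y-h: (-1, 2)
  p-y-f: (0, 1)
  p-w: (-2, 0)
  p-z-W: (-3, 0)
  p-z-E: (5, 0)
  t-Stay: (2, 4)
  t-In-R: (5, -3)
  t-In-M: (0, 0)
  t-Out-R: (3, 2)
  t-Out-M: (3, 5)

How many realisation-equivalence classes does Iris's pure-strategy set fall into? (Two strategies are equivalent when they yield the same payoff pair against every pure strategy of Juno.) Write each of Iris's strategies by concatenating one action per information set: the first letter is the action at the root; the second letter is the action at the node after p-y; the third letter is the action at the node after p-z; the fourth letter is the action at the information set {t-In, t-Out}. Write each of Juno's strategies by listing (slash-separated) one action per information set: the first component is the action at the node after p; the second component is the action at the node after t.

Iris has 16 pure strategies: phWR, phWM, phER, phEM, pfWR, pfWM, pfER, pfEM, thWR, thWM, thER, thEM, tfWR, tfWM, tfER, tfEM. Columns: y/Stay, y/In, y/Out, w/Stay, w/In, w/Out, z/Stay, z/In, z/Out.
{phWR, phWM} → row (-1,2) (-1,2) (-1,2) (-2,0) (-2,0) (-2,0) (-3,0) (-3,0) (-3,0)
{phER, phEM} → row (-1,2) (-1,2) (-1,2) (-2,0) (-2,0) (-2,0) (5,0) (5,0) (5,0)
{pfWR, pfWM} → row (0,1) (0,1) (0,1) (-2,0) (-2,0) (-2,0) (-3,0) (-3,0) (-3,0)
{pfER, pfEM} → row (0,1) (0,1) (0,1) (-2,0) (-2,0) (-2,0) (5,0) (5,0) (5,0)
{thWR, thER, tfWR, tfER} → row (2,4) (5,-3) (3,2) (2,4) (5,-3) (3,2) (2,4) (5,-3) (3,2)
{thWM, thEM, tfWM, tfEM} → row (2,4) (0,0) (3,5) (2,4) (0,0) (3,5) (2,4) (0,0) (3,5)
That's 6 distinct rows out of 16 strategies.

6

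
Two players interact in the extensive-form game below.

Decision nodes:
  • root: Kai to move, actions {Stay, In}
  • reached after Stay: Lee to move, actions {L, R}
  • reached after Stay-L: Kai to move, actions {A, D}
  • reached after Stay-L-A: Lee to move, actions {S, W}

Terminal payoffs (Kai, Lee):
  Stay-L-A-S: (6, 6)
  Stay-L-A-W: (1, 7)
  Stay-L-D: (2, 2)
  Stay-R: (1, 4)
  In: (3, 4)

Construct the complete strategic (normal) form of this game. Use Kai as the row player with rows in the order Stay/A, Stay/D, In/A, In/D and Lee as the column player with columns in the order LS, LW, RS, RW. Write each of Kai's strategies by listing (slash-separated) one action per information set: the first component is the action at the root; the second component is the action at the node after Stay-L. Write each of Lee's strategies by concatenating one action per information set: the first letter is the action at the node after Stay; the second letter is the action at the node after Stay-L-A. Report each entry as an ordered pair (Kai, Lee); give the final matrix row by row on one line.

             LS       LW       RS       RW
Stay/A    (6,6)    (1,7)    (1,4)    (1,4)
Stay/D    (2,2)    (2,2)    (1,4)    (1,4)
  In/A    (3,4)    (3,4)    (3,4)    (3,4)
  In/D    (3,4)    (3,4)    (3,4)    (3,4)

Stay/A: (6,6) (1,7) (1,4) (1,4) | Stay/D: (2,2) (2,2) (1,4) (1,4) | In/A: (3,4) (3,4) (3,4) (3,4) | In/D: (3,4) (3,4) (3,4) (3,4)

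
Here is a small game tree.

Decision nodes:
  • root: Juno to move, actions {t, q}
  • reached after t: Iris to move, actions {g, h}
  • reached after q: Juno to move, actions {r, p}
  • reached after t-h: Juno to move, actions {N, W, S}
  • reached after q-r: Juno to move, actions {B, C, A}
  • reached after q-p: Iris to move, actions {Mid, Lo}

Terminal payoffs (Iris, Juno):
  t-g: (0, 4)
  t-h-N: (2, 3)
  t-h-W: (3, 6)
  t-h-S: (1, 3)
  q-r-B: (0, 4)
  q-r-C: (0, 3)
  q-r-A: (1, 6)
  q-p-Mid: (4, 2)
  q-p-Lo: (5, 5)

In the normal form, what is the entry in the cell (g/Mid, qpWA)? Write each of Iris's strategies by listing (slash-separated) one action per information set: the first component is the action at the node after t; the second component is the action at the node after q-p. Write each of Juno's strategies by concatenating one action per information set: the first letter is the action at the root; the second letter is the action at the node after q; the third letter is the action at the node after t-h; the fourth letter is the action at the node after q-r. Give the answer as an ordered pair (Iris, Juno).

(4, 2)

Trace the play path from the root:
  Juno plays q
  Juno plays p at [q]
  Iris plays Mid at [q-p]
→ terminal payoff (4, 2).
(Iris's choice at the node after t is never reached on this path, so it doesn't affect the outcome.)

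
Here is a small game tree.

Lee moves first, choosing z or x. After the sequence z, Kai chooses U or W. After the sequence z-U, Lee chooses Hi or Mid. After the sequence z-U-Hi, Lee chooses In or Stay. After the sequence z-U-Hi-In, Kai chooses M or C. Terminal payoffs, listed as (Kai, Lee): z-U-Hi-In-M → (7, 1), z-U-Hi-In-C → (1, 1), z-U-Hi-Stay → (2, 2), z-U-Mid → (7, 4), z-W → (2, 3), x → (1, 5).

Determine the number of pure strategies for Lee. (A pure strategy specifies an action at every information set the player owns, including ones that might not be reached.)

Lee owns the root with actions {z, x} — two choices.
Lee owns the node after z-U with actions {Hi, Mid} — two choices.
Lee owns the node after z-U-Hi with actions {In, Stay} — two choices.
A pure strategy fixes one action at each information set independently, so the count is the product 2 × 2 × 2 = 8.
(For reference, Kai has 4 pure strategies, giving a 8×4 normal-form matrix.)

8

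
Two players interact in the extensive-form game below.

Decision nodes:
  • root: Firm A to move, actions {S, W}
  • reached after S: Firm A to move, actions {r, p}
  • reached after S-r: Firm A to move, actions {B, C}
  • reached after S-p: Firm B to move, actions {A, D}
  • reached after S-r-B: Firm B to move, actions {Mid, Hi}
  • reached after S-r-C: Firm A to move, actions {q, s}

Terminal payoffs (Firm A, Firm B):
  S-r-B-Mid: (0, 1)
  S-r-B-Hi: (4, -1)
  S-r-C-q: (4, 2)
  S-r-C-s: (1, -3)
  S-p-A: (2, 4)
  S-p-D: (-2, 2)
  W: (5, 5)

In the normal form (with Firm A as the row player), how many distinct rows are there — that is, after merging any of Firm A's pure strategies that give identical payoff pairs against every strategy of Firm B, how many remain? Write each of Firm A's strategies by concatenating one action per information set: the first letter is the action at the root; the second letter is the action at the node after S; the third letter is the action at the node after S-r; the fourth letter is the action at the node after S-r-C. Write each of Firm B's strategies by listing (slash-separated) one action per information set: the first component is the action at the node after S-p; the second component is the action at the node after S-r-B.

Firm A has 16 pure strategies: SrBq, SrBs, SrCq, SrCs, SpBq, SpBs, SpCq, SpCs, WrBq, WrBs, WrCq, WrCs, WpBq, WpBs, WpCq, WpCs. Columns: A/Mid, A/Hi, D/Mid, D/Hi.
{SrBq, SrBs} → row (0,1) (4,-1) (0,1) (4,-1)
{SrCq} → row (4,2) (4,2) (4,2) (4,2)
{SrCs} → row (1,-3) (1,-3) (1,-3) (1,-3)
{SpBq, SpBs, SpCq, SpCs} → row (2,4) (2,4) (-2,2) (-2,2)
{WrBq, WrBs, WrCq, WrCs, WpBq, WpBs, WpCq, WpCs} → row (5,5) (5,5) (5,5) (5,5)
That's 5 distinct rows out of 16 strategies.

5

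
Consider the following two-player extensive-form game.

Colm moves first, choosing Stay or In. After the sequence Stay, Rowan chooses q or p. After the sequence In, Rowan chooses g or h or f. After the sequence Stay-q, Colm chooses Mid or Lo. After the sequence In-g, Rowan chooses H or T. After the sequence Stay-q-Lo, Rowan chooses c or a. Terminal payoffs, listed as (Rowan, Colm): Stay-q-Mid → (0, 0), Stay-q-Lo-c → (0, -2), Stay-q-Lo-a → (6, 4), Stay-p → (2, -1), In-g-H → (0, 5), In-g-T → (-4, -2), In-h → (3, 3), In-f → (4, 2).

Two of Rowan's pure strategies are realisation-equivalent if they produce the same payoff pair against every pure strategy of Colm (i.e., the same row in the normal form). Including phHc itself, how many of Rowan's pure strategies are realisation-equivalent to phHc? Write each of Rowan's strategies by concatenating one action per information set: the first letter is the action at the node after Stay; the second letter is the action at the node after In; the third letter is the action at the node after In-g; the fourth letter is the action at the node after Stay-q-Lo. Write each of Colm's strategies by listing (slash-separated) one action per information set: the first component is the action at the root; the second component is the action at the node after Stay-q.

Row for phHc (columns Stay/Mid, Stay/Lo, In/Mid, In/Lo): (2,-1) (2,-1) (3,3) (3,3).
Under phHc, Rowan's choice at the node after In-g and at the node after Stay-q-Lo can never be reached regardless of what Colm does, so varying those choices leaves every outcome unchanged.
Holding the reachable choices fixed and varying the unreachable ones freely already gives 2 × 2 = 4 equivalent strategies.
No other strategy reproduces this row, so those 4 are the full class: phHc, phHa, phTc, phTa.

4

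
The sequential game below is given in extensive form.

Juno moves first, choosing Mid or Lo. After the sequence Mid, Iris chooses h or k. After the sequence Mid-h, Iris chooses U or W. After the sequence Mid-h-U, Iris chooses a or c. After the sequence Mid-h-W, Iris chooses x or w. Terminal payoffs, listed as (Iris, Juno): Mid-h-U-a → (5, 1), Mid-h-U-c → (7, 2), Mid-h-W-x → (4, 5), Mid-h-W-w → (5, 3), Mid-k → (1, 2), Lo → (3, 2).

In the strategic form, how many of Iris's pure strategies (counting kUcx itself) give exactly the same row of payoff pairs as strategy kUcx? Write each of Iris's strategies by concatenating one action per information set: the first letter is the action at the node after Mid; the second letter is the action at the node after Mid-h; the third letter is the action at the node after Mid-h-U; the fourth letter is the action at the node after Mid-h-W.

Row for kUcx (columns Mid, Lo): (1,2) (3,2).
Under kUcx, Iris's choice at the node after Mid-h and at the node after Mid-h-U and at the node after Mid-h-W can never be reached regardless of what Juno does, so varying those choices leaves every outcome unchanged.
Holding the reachable choices fixed and varying the unreachable ones freely already gives 2 × 2 × 2 = 8 equivalent strategies.
No other strategy reproduces this row, so those 8 are the full class: kUax, kUaw, kUcx, kUcw, kWax, kWaw, kWcx, kWcw.

8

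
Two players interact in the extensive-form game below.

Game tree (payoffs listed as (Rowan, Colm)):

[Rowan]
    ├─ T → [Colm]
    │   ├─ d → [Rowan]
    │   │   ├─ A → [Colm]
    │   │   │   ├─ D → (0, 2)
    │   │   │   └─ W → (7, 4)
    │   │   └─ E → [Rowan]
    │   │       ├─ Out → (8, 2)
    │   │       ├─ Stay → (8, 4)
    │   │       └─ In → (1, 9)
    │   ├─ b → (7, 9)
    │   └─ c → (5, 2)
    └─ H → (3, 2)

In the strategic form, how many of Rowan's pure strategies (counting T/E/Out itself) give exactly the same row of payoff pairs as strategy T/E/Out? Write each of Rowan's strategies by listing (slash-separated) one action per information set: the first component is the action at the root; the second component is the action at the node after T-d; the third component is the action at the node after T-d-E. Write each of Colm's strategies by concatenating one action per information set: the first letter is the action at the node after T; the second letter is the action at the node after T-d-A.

1

Row for T/E/Out (columns dD, dW, bD, bW, cD, cW): (8,2) (8,2) (7,9) (7,9) (5,2) (5,2).
Every one of Rowan's information sets is on the play path for some reply by Colm when Rowan follows T/E/Out.
Changing the action at any of them therefore changes at least one column, so only T/E/Out itself gives this row.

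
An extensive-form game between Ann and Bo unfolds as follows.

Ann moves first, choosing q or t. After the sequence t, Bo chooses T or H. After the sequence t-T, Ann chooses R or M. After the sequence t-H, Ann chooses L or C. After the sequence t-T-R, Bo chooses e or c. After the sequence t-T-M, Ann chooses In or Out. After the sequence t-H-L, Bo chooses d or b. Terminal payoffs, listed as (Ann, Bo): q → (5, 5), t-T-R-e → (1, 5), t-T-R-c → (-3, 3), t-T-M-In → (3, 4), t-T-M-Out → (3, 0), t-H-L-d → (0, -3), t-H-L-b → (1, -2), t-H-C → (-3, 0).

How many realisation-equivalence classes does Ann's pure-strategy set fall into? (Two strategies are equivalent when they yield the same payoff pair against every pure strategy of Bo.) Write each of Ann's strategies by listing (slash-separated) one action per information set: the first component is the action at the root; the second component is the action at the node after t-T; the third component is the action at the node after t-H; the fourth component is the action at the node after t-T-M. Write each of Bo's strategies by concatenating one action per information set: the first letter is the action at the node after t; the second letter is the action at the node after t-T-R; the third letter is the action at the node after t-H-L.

7

Ann has 16 pure strategies: q/R/L/In, q/R/L/Out, q/R/C/In, q/R/C/Out, q/M/L/In, q/M/L/Out, q/M/C/In, q/M/C/Out, t/R/L/In, t/R/L/Out, t/R/C/In, t/R/C/Out, t/M/L/In, t/M/L/Out, t/M/C/In, t/M/C/Out. Columns: Ted, Teb, Tcd, Tcb, Hed, Heb, Hcd, Hcb.
{q/R/L/In, q/R/L/Out, q/R/C/In, q/R/C/Out, q/M/L/In, q/M/L/Out, q/M/C/In, q/M/C/Out} → row (5,5) (5,5) (5,5) (5,5) (5,5) (5,5) (5,5) (5,5)
{t/R/L/In, t/R/L/Out} → row (1,5) (1,5) (-3,3) (-3,3) (0,-3) (1,-2) (0,-3) (1,-2)
{t/R/C/In, t/R/C/Out} → row (1,5) (1,5) (-3,3) (-3,3) (-3,0) (-3,0) (-3,0) (-3,0)
{t/M/L/In} → row (3,4) (3,4) (3,4) (3,4) (0,-3) (1,-2) (0,-3) (1,-2)
{t/M/L/Out} → row (3,0) (3,0) (3,0) (3,0) (0,-3) (1,-2) (0,-3) (1,-2)
{t/M/C/In} → row (3,4) (3,4) (3,4) (3,4) (-3,0) (-3,0) (-3,0) (-3,0)
{t/M/C/Out} → row (3,0) (3,0) (3,0) (3,0) (-3,0) (-3,0) (-3,0) (-3,0)
That's 7 distinct rows out of 16 strategies.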